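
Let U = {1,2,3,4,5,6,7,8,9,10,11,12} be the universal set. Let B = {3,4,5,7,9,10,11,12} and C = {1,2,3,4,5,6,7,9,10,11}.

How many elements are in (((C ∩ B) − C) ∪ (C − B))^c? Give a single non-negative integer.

9

C ∩ B = {3,4,5,7,9,10,11}
(C ∩ B) − C = {}
C − B = {1,2,6}
((C ∩ B) − C) ∪ (C − B) = {1,2,6}
(((C ∩ B) − C) ∪ (C − B))^c = {3,4,5,7,8,9,10,11,12}
|(((C ∩ B) − C) ∪ (C − B))^c| = 9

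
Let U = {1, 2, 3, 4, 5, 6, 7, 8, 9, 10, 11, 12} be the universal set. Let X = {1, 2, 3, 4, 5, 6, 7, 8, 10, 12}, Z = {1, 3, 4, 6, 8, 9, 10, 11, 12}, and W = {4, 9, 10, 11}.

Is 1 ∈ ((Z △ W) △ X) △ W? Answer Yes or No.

No

1 ∈ Z and 1 ∉ W, so 1 ∈ Z △ W
1 ∈ (Z △ W) and 1 ∈ X, so 1 ∉ (Z △ W) △ X
1 ∉ ((Z △ W) △ X) and 1 ∉ W, so 1 ∉ ((Z △ W) △ X) △ W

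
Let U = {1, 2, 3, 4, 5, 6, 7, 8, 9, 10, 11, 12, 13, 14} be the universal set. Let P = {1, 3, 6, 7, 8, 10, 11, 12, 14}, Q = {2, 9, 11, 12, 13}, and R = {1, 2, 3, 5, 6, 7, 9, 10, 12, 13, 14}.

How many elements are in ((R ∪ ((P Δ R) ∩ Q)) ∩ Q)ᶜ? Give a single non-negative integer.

9

P Δ R = {2, 5, 8, 9, 11, 13}
(P Δ R) ∩ Q = {2, 9, 11, 13}
R ∪ ((P Δ R) ∩ Q) = {1, 2, 3, 5, 6, 7, 9, 10, 11, 12, 13, 14}
(R ∪ ((P Δ R) ∩ Q)) ∩ Q = {2, 9, 11, 12, 13}
((R ∪ ((P Δ R) ∩ Q)) ∩ Q)ᶜ = {1, 3, 4, 5, 6, 7, 8, 10, 14}
|((R ∪ ((P Δ R) ∩ Q)) ∩ Q)ᶜ| = 9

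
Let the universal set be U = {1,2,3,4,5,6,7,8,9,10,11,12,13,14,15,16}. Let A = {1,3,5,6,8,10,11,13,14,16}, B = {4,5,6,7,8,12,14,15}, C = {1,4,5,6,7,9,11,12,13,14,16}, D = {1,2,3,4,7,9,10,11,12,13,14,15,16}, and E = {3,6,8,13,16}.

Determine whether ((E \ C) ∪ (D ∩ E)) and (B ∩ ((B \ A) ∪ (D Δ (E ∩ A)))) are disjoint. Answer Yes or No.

No

E \ C = {3,8}
D ∩ E = {3,13,16}
(E \ C) ∪ (D ∩ E) = {3,8,13,16}
B \ A = {4,7,12,15}
E ∩ A = {3,6,8,13,16}
D Δ (E ∩ A) = {1,2,4,6,7,8,9,10,11,12,14,15}
(B \ A) ∪ (D Δ (E ∩ A)) = {1,2,4,6,7,8,9,10,11,12,14,15}
B ∩ ((B \ A) ∪ (D Δ (E ∩ A))) = {4,6,7,8,12,14,15}
8 lies in both, so they are not disjoint.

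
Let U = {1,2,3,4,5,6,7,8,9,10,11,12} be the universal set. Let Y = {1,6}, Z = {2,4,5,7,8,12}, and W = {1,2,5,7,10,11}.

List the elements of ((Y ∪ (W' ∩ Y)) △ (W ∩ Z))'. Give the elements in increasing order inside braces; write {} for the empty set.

W' = {3,4,6,8,9,12}
W' ∩ Y = {6}
Y ∪ (W' ∩ Y) = {1,6}
W ∩ Z = {2,5,7}
(Y ∪ (W' ∩ Y)) △ (W ∩ Z) = {1,2,5,6,7}
((Y ∪ (W' ∩ Y)) △ (W ∩ Z))' = {3,4,8,9,10,11,12}

{3,4,8,9,10,11,12}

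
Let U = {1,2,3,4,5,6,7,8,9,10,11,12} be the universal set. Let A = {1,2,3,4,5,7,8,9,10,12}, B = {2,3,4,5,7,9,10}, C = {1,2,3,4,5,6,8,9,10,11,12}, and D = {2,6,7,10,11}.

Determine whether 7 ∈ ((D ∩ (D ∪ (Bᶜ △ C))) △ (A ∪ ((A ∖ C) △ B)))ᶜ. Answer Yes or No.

Yes

7 ∈ B, so 7 ∉ Bᶜ
7 ∉ Bᶜ and 7 ∉ C, so 7 ∉ Bᶜ △ C
7 ∈ D and 7 ∉ (Bᶜ △ C), so 7 ∈ D ∪ (Bᶜ △ C)
7 ∈ D and 7 ∈ (D ∪ (Bᶜ △ C)), so 7 ∈ D ∩ (D ∪ (Bᶜ △ C))
7 ∈ A and 7 ∉ C, so 7 ∈ A ∖ C
7 ∈ (A ∖ C) and 7 ∈ B, so 7 ∉ (A ∖ C) △ B
7 ∈ A and 7 ∉ ((A ∖ C) △ B), so 7 ∈ A ∪ ((A ∖ C) △ B)
7 ∈ (D ∩ (D ∪ (Bᶜ △ C))) and 7 ∈ (A ∪ ((A ∖ C) △ B)), so 7 ∉ (D ∩ (D ∪ (Bᶜ △ C))) △ (A ∪ ((A ∖ C) △ B))
7 ∈ ((D ∩ (D ∪ (Bᶜ △ C))) △ (A ∪ ((A ∖ C) △ B)))ᶜ since 7 ∉ ((D ∩ (D ∪ (Bᶜ △ C))) △ (A ∪ ((A ∖ C) △ B)))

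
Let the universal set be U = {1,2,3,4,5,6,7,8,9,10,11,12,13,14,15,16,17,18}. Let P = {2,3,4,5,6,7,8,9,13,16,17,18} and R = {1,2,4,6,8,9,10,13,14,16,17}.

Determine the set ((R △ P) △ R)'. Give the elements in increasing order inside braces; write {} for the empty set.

R △ P = {1,3,5,7,10,14,18}
(R △ P) △ R = {2,3,4,5,6,7,8,9,13,16,17,18}
((R △ P) △ R)' = {1,10,11,12,14,15}

{1,10,11,12,14,15}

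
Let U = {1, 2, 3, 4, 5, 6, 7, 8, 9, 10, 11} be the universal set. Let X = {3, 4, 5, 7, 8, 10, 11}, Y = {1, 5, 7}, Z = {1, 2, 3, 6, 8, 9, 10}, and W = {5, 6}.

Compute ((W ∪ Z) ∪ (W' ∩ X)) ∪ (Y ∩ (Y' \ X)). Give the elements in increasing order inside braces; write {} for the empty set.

W ∪ Z = {1, 2, 3, 5, 6, 8, 9, 10}
W' = {1, 2, 3, 4, 7, 8, 9, 10, 11}
W' ∩ X = {3, 4, 7, 8, 10, 11}
(W ∪ Z) ∪ (W' ∩ X) = {1, 2, 3, 4, 5, 6, 7, 8, 9, 10, 11}
Y' = {2, 3, 4, 6, 8, 9, 10, 11}
Y' \ X = {2, 6, 9}
Y ∩ (Y' \ X) = {}
((W ∪ Z) ∪ (W' ∩ X)) ∪ (Y ∩ (Y' \ X)) = {1, 2, 3, 4, 5, 6, 7, 8, 9, 10, 11}

{1, 2, 3, 4, 5, 6, 7, 8, 9, 10, 11}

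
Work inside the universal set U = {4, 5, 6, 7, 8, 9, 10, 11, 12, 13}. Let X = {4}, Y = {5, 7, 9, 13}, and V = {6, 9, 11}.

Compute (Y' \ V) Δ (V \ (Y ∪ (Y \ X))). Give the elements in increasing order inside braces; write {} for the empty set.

Y' = {4, 6, 8, 10, 11, 12}
Y' \ V = {4, 8, 10, 12}
Y \ X = {5, 7, 9, 13}
Y ∪ (Y \ X) = {5, 7, 9, 13}
V \ (Y ∪ (Y \ X)) = {6, 11}
(Y' \ V) Δ (V \ (Y ∪ (Y \ X))) = {4, 6, 8, 10, 11, 12}

{4, 6, 8, 10, 11, 12}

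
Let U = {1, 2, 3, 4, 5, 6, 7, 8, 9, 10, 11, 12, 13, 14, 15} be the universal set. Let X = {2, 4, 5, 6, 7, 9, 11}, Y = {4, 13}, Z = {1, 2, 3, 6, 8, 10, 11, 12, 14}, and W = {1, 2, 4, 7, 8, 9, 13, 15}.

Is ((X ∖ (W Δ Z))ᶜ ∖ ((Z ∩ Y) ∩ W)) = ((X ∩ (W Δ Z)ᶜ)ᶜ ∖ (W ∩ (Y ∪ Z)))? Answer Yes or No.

W Δ Z = {3, 4, 6, 7, 9, 10, 11, 12, 13, 14, 15}
X ∖ (W Δ Z) = {2, 5}
(X ∖ (W Δ Z))ᶜ = {1, 3, 4, 6, 7, 8, 9, 10, 11, 12, 13, 14, 15}
Z ∩ Y = {}
(Z ∩ Y) ∩ W = {}
(X ∖ (W Δ Z))ᶜ ∖ ((Z ∩ Y) ∩ W) = {1, 3, 4, 6, 7, 8, 9, 10, 11, 12, 13, 14, 15}
(W Δ Z)ᶜ = {1, 2, 5, 8}
X ∩ (W Δ Z)ᶜ = {2, 5}
(X ∩ (W Δ Z)ᶜ)ᶜ = {1, 3, 4, 6, 7, 8, 9, 10, 11, 12, 13, 14, 15}
Y ∪ Z = {1, 2, 3, 4, 6, 8, 10, 11, 12, 13, 14}
W ∩ (Y ∪ Z) = {1, 2, 4, 8, 13}
(X ∩ (W Δ Z)ᶜ)ᶜ ∖ (W ∩ (Y ∪ Z)) = {3, 6, 7, 9, 10, 11, 12, 14, 15}
1 ∈ (X ∖ (W Δ Z))ᶜ ∖ ((Z ∩ Y) ∩ W) but 1 ∉ (X ∩ (W Δ Z)ᶜ)ᶜ ∖ (W ∩ (Y ∪ Z)), so they differ.

No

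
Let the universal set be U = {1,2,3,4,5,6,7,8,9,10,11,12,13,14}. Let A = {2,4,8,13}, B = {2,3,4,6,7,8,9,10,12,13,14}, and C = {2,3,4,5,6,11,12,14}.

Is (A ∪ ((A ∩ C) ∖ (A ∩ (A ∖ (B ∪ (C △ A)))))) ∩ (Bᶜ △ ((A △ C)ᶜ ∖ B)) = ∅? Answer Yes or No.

A ∩ C = {2,4}
C △ A = {3,5,6,8,11,12,13,14}
B ∪ (C △ A) = {2,3,4,5,6,7,8,9,10,11,12,13,14}
A ∖ (B ∪ (C △ A)) = {}
A ∩ (A ∖ (B ∪ (C △ A))) = {}
(A ∩ C) ∖ (A ∩ (A ∖ (B ∪ (C △ A)))) = {2,4}
A ∪ ((A ∩ C) ∖ (A ∩ (A ∖ (B ∪ (C △ A))))) = {2,4,8,13}
Bᶜ = {1,5,11}
A △ C = {3,5,6,8,11,12,13,14}
(A △ C)ᶜ = {1,2,4,7,9,10}
(A △ C)ᶜ ∖ B = {1}
Bᶜ △ ((A △ C)ᶜ ∖ B) = {5,11}
{2,4,8,13} and {5,11} share no elements.

Yes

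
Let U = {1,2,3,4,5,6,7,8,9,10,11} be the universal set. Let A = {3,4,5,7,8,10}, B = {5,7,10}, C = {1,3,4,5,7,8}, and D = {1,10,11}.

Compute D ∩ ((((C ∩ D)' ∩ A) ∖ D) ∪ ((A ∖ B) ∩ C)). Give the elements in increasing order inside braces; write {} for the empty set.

{}

C ∩ D = {1}
(C ∩ D)' = {2,3,4,5,6,7,8,9,10,11}
(C ∩ D)' ∩ A = {3,4,5,7,8,10}
((C ∩ D)' ∩ A) ∖ D = {3,4,5,7,8}
A ∖ B = {3,4,8}
(A ∖ B) ∩ C = {3,4,8}
(((C ∩ D)' ∩ A) ∖ D) ∪ ((A ∖ B) ∩ C) = {3,4,5,7,8}
D ∩ ((((C ∩ D)' ∩ A) ∖ D) ∪ ((A ∖ B) ∩ C)) = {}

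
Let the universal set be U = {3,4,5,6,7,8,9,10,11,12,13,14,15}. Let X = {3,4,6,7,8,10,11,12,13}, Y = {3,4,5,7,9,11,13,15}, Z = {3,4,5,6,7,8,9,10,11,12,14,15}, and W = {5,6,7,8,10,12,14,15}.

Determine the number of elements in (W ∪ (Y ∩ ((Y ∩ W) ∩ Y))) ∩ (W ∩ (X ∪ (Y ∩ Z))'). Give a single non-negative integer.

1

Y ∩ W = {5,7,15}
(Y ∩ W) ∩ Y = {5,7,15}
Y ∩ ((Y ∩ W) ∩ Y) = {5,7,15}
W ∪ (Y ∩ ((Y ∩ W) ∩ Y)) = {5,6,7,8,10,12,14,15}
Y ∩ Z = {3,4,5,7,9,11,15}
X ∪ (Y ∩ Z) = {3,4,5,6,7,8,9,10,11,12,13,15}
(X ∪ (Y ∩ Z))' = {14}
W ∩ (X ∪ (Y ∩ Z))' = {14}
(W ∪ (Y ∩ ((Y ∩ W) ∩ Y))) ∩ (W ∩ (X ∪ (Y ∩ Z))') = {14}
|(W ∪ (Y ∩ ((Y ∩ W) ∩ Y))) ∩ (W ∩ (X ∪ (Y ∩ Z))')| = 1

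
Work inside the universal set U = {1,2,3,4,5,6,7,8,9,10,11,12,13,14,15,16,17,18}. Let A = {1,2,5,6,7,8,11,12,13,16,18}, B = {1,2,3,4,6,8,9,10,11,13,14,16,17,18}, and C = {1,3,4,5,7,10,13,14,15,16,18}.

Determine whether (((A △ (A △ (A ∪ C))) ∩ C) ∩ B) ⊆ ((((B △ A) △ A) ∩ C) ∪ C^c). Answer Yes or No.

A ∪ C = {1,2,3,4,5,6,7,8,10,11,12,13,14,15,16,18}
A △ (A ∪ C) = {3,4,10,14,15}
A △ (A △ (A ∪ C)) = {1,2,3,4,5,6,7,8,10,11,12,13,14,15,16,18}
(A △ (A △ (A ∪ C))) ∩ C = {1,3,4,5,7,10,13,14,15,16,18}
((A △ (A △ (A ∪ C))) ∩ C) ∩ B = {1,3,4,10,13,14,16,18}
B △ A = {3,4,5,7,9,10,12,14,17}
(B △ A) △ A = {1,2,3,4,6,8,9,10,11,13,14,16,17,18}
((B △ A) △ A) ∩ C = {1,3,4,10,13,14,16,18}
C^c = {2,6,8,9,11,12,17}
(((B △ A) △ A) ∩ C) ∪ C^c = {1,2,3,4,6,8,9,10,11,12,13,14,16,17,18}
Every element of {1,3,4,10,13,14,16,18} is in {1,2,3,4,6,8,9,10,11,12,13,14,16,17,18}, so ((A △ (A △ (A ∪ C))) ∩ C) ∩ B ⊆ (((B △ A) △ A) ∩ C) ∪ C^c.

Yes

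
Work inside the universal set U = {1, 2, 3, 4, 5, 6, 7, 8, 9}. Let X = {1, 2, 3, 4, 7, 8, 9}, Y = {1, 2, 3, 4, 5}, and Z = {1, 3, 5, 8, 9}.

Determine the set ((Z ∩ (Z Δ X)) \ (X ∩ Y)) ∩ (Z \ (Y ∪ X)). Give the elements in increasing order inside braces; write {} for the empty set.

{}

Z Δ X = {2, 4, 5, 7}
Z ∩ (Z Δ X) = {5}
X ∩ Y = {1, 2, 3, 4}
(Z ∩ (Z Δ X)) \ (X ∩ Y) = {5}
Y ∪ X = {1, 2, 3, 4, 5, 7, 8, 9}
Z \ (Y ∪ X) = {}
((Z ∩ (Z Δ X)) \ (X ∩ Y)) ∩ (Z \ (Y ∪ X)) = {}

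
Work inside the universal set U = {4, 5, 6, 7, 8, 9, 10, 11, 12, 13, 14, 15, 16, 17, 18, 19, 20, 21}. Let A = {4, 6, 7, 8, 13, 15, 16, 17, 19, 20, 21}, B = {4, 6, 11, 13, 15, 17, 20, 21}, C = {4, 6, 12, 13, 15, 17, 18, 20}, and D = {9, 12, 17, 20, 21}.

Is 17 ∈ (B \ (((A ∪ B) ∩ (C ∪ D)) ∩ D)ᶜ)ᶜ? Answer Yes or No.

17 ∈ A and 17 ∈ B, so 17 ∈ A ∪ B
17 ∈ C and 17 ∈ D, so 17 ∈ C ∪ D
17 ∈ (A ∪ B) and 17 ∈ (C ∪ D), so 17 ∈ (A ∪ B) ∩ (C ∪ D)
17 ∈ ((A ∪ B) ∩ (C ∪ D)) and 17 ∈ D, so 17 ∈ ((A ∪ B) ∩ (C ∪ D)) ∩ D
17 ∉ (((A ∪ B) ∩ (C ∪ D)) ∩ D)ᶜ since 17 ∈ (((A ∪ B) ∩ (C ∪ D)) ∩ D)
17 ∈ B and 17 ∉ (((A ∪ B) ∩ (C ∪ D)) ∩ D)ᶜ, so 17 ∈ B \ (((A ∪ B) ∩ (C ∪ D)) ∩ D)ᶜ
17 ∉ (B \ (((A ∪ B) ∩ (C ∪ D)) ∩ D)ᶜ)ᶜ since 17 ∈ (B \ (((A ∪ B) ∩ (C ∪ D)) ∩ D)ᶜ)

No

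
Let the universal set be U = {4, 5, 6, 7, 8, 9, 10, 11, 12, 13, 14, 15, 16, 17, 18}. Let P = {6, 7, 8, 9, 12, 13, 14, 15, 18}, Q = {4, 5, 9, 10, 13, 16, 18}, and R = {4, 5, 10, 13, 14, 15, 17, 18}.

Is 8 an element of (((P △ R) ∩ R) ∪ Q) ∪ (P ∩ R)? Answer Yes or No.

No

8 ∈ P and 8 ∉ R, so 8 ∈ P △ R
8 ∈ (P △ R) and 8 ∉ R, so 8 ∉ (P △ R) ∩ R
8 ∉ ((P △ R) ∩ R) and 8 ∉ Q, so 8 ∉ ((P △ R) ∩ R) ∪ Q
8 ∈ P and 8 ∉ R, so 8 ∉ P ∩ R
8 ∉ (((P △ R) ∩ R) ∪ Q) and 8 ∉ (P ∩ R), so 8 ∉ (((P △ R) ∩ R) ∪ Q) ∪ (P ∩ R)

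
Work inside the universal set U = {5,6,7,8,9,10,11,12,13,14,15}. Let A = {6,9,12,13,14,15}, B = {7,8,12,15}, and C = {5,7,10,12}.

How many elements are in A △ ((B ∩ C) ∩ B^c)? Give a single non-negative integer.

6

B ∩ C = {7,12}
B^c = {5,6,9,10,11,13,14}
(B ∩ C) ∩ B^c = {}
A △ ((B ∩ C) ∩ B^c) = {6,9,12,13,14,15}
|A △ ((B ∩ C) ∩ B^c)| = 6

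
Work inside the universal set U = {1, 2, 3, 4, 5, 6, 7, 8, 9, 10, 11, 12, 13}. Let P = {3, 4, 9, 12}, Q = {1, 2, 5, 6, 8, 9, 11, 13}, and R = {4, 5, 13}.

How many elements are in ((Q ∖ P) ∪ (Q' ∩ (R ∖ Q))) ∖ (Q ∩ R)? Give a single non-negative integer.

6

Q ∖ P = {1, 2, 5, 6, 8, 11, 13}
Q' = {3, 4, 7, 10, 12}
R ∖ Q = {4}
Q' ∩ (R ∖ Q) = {4}
(Q ∖ P) ∪ (Q' ∩ (R ∖ Q)) = {1, 2, 4, 5, 6, 8, 11, 13}
Q ∩ R = {5, 13}
((Q ∖ P) ∪ (Q' ∩ (R ∖ Q))) ∖ (Q ∩ R) = {1, 2, 4, 6, 8, 11}
|((Q ∖ P) ∪ (Q' ∩ (R ∖ Q))) ∖ (Q ∩ R)| = 6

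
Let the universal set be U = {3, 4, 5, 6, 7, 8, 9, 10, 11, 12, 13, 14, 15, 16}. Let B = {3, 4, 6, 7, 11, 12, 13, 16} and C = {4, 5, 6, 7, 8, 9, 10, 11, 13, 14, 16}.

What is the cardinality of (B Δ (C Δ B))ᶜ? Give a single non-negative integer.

C Δ B = {3, 5, 8, 9, 10, 12, 14}
B Δ (C Δ B) = {4, 5, 6, 7, 8, 9, 10, 11, 13, 14, 16}
(B Δ (C Δ B))ᶜ = {3, 12, 15}
|(B Δ (C Δ B))ᶜ| = 3

3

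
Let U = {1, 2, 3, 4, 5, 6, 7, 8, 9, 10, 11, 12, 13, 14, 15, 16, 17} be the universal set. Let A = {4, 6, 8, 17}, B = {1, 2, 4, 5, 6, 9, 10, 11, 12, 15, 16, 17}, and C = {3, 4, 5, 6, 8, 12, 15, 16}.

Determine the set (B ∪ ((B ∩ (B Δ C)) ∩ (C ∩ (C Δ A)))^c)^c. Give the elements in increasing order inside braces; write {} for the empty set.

{}

B Δ C = {1, 2, 3, 8, 9, 10, 11, 17}
B ∩ (B Δ C) = {1, 2, 9, 10, 11, 17}
C Δ A = {3, 5, 12, 15, 16, 17}
C ∩ (C Δ A) = {3, 5, 12, 15, 16}
(B ∩ (B Δ C)) ∩ (C ∩ (C Δ A)) = {}
((B ∩ (B Δ C)) ∩ (C ∩ (C Δ A)))^c = {1, 2, 3, 4, 5, 6, 7, 8, 9, 10, 11, 12, 13, 14, 15, 16, 17}
B ∪ ((B ∩ (B Δ C)) ∩ (C ∩ (C Δ A)))^c = {1, 2, 3, 4, 5, 6, 7, 8, 9, 10, 11, 12, 13, 14, 15, 16, 17}
(B ∪ ((B ∩ (B Δ C)) ∩ (C ∩ (C Δ A)))^c)^c = {}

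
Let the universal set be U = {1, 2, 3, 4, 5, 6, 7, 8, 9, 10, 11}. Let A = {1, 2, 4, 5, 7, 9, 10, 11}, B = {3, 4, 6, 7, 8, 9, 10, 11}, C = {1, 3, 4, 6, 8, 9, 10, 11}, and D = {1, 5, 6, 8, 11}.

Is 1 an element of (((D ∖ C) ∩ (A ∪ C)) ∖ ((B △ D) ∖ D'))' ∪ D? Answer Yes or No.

Yes

1 ∈ D and 1 ∈ C, so 1 ∉ D ∖ C
1 ∈ A and 1 ∈ C, so 1 ∈ A ∪ C
1 ∉ (D ∖ C) and 1 ∈ (A ∪ C), so 1 ∉ (D ∖ C) ∩ (A ∪ C)
1 ∉ B and 1 ∈ D, so 1 ∈ B △ D
1 ∈ D, so 1 ∉ D'
1 ∈ (B △ D) and 1 ∉ D', so 1 ∈ (B △ D) ∖ D'
1 ∉ ((D ∖ C) ∩ (A ∪ C)) and 1 ∈ ((B △ D) ∖ D'), so 1 ∉ ((D ∖ C) ∩ (A ∪ C)) ∖ ((B △ D) ∖ D')
1 ∈ (((D ∖ C) ∩ (A ∪ C)) ∖ ((B △ D) ∖ D'))' since 1 ∉ (((D ∖ C) ∩ (A ∪ C)) ∖ ((B △ D) ∖ D'))
1 ∈ (((D ∖ C) ∩ (A ∪ C)) ∖ ((B △ D) ∖ D'))' and 1 ∈ D, so 1 ∈ (((D ∖ C) ∩ (A ∪ C)) ∖ ((B △ D) ∖ D'))' ∪ D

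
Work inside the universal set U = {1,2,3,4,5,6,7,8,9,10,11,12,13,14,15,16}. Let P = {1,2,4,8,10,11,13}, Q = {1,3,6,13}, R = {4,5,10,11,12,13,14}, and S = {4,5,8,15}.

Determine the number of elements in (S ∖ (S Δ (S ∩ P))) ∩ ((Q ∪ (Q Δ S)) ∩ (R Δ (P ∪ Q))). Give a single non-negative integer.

S ∩ P = {4,8}
S Δ (S ∩ P) = {5,15}
S ∖ (S Δ (S ∩ P)) = {4,8}
Q Δ S = {1,3,4,5,6,8,13,15}
Q ∪ (Q Δ S) = {1,3,4,5,6,8,13,15}
P ∪ Q = {1,2,3,4,6,8,10,11,13}
R Δ (P ∪ Q) = {1,2,3,5,6,8,12,14}
(Q ∪ (Q Δ S)) ∩ (R Δ (P ∪ Q)) = {1,3,5,6,8}
(S ∖ (S Δ (S ∩ P))) ∩ ((Q ∪ (Q Δ S)) ∩ (R Δ (P ∪ Q))) = {8}
|(S ∖ (S Δ (S ∩ P))) ∩ ((Q ∪ (Q Δ S)) ∩ (R Δ (P ∪ Q)))| = 1

1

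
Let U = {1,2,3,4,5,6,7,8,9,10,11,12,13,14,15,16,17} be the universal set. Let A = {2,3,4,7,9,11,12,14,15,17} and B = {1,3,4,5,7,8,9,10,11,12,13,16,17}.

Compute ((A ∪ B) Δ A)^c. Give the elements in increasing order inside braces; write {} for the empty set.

A ∪ B = {1,2,3,4,5,7,8,9,10,11,12,13,14,15,16,17}
(A ∪ B) Δ A = {1,5,8,10,13,16}
((A ∪ B) Δ A)^c = {2,3,4,6,7,9,11,12,14,15,17}

{2,3,4,6,7,9,11,12,14,15,17}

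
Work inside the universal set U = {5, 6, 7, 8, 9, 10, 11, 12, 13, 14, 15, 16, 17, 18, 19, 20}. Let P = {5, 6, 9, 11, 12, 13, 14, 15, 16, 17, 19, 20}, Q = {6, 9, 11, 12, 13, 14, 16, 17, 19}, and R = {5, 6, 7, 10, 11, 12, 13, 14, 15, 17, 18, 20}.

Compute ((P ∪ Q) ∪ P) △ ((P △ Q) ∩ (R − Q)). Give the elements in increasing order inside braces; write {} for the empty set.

{6, 9, 11, 12, 13, 14, 16, 17, 19}

P ∪ Q = {5, 6, 9, 11, 12, 13, 14, 15, 16, 17, 19, 20}
(P ∪ Q) ∪ P = {5, 6, 9, 11, 12, 13, 14, 15, 16, 17, 19, 20}
P △ Q = {5, 15, 20}
R − Q = {5, 7, 10, 15, 18, 20}
(P △ Q) ∩ (R − Q) = {5, 15, 20}
((P ∪ Q) ∪ P) △ ((P △ Q) ∩ (R − Q)) = {6, 9, 11, 12, 13, 14, 16, 17, 19}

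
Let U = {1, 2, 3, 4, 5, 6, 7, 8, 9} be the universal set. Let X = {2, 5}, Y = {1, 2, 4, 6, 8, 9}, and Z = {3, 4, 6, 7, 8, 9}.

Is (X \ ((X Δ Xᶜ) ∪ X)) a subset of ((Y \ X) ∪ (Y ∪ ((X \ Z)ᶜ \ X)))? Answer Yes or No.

Yes

Xᶜ = {1, 3, 4, 6, 7, 8, 9}
X Δ Xᶜ = {1, 2, 3, 4, 5, 6, 7, 8, 9}
(X Δ Xᶜ) ∪ X = {1, 2, 3, 4, 5, 6, 7, 8, 9}
X \ ((X Δ Xᶜ) ∪ X) = {}
Y \ X = {1, 4, 6, 8, 9}
X \ Z = {2, 5}
(X \ Z)ᶜ = {1, 3, 4, 6, 7, 8, 9}
(X \ Z)ᶜ \ X = {1, 3, 4, 6, 7, 8, 9}
Y ∪ ((X \ Z)ᶜ \ X) = {1, 2, 3, 4, 6, 7, 8, 9}
(Y \ X) ∪ (Y ∪ ((X \ Z)ᶜ \ X)) = {1, 2, 3, 4, 6, 7, 8, 9}
Every element of {} is in {1, 2, 3, 4, 6, 7, 8, 9}, so X \ ((X Δ Xᶜ) ∪ X) ⊆ (Y \ X) ∪ (Y ∪ ((X \ Z)ᶜ \ X)).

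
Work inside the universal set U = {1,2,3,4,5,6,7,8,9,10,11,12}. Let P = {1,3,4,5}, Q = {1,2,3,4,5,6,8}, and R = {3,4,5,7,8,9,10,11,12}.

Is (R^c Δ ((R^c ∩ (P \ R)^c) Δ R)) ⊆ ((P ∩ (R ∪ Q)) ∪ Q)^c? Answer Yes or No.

R^c = {1,2,6}
P \ R = {1}
(P \ R)^c = {2,3,4,5,6,7,8,9,10,11,12}
R^c ∩ (P \ R)^c = {2,6}
(R^c ∩ (P \ R)^c) Δ R = {2,3,4,5,6,7,8,9,10,11,12}
R^c Δ ((R^c ∩ (P \ R)^c) Δ R) = {1,3,4,5,7,8,9,10,11,12}
R ∪ Q = {1,2,3,4,5,6,7,8,9,10,11,12}
P ∩ (R ∪ Q) = {1,3,4,5}
(P ∩ (R ∪ Q)) ∪ Q = {1,2,3,4,5,6,8}
((P ∩ (R ∪ Q)) ∪ Q)^c = {7,9,10,11,12}
1 ∈ R^c Δ ((R^c ∩ (P \ R)^c) Δ R) but 1 ∉ ((P ∩ (R ∪ Q)) ∪ Q)^c, so the inclusion fails.

No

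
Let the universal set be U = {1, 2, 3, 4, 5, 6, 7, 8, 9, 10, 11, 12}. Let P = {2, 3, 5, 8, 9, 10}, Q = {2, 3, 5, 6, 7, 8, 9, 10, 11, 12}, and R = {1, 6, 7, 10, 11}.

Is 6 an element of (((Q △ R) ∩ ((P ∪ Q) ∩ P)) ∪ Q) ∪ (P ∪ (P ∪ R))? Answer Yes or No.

Yes

6 ∈ Q and 6 ∈ R, so 6 ∉ Q △ R
6 ∉ P and 6 ∈ Q, so 6 ∈ P ∪ Q
6 ∈ (P ∪ Q) and 6 ∉ P, so 6 ∉ (P ∪ Q) ∩ P
6 ∉ (Q △ R) and 6 ∉ ((P ∪ Q) ∩ P), so 6 ∉ (Q △ R) ∩ ((P ∪ Q) ∩ P)
6 ∉ ((Q △ R) ∩ ((P ∪ Q) ∩ P)) and 6 ∈ Q, so 6 ∈ ((Q △ R) ∩ ((P ∪ Q) ∩ P)) ∪ Q
6 ∉ P and 6 ∈ R, so 6 ∈ P ∪ R
6 ∉ P and 6 ∈ (P ∪ R), so 6 ∈ P ∪ (P ∪ R)
6 ∈ (((Q △ R) ∩ ((P ∪ Q) ∩ P)) ∪ Q) and 6 ∈ (P ∪ (P ∪ R)), so 6 ∈ (((Q △ R) ∩ ((P ∪ Q) ∩ P)) ∪ Q) ∪ (P ∪ (P ∪ R))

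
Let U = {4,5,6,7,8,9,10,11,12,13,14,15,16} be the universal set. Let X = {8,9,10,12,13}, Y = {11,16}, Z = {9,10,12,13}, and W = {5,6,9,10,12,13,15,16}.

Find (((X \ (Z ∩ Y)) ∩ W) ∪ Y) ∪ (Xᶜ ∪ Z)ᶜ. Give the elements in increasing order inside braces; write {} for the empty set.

Z ∩ Y = {}
X \ (Z ∩ Y) = {8,9,10,12,13}
(X \ (Z ∩ Y)) ∩ W = {9,10,12,13}
((X \ (Z ∩ Y)) ∩ W) ∪ Y = {9,10,11,12,13,16}
Xᶜ = {4,5,6,7,11,14,15,16}
Xᶜ ∪ Z = {4,5,6,7,9,10,11,12,13,14,15,16}
(Xᶜ ∪ Z)ᶜ = {8}
(((X \ (Z ∩ Y)) ∩ W) ∪ Y) ∪ (Xᶜ ∪ Z)ᶜ = {8,9,10,11,12,13,16}

{8,9,10,11,12,13,16}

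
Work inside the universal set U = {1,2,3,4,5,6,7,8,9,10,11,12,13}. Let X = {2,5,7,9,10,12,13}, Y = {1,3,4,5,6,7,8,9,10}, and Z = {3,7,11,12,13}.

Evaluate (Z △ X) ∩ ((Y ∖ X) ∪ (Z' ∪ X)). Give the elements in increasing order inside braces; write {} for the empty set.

Z △ X = {2,3,5,9,10,11}
Y ∖ X = {1,3,4,6,8}
Z' = {1,2,4,5,6,8,9,10}
Z' ∪ X = {1,2,4,5,6,7,8,9,10,12,13}
(Y ∖ X) ∪ (Z' ∪ X) = {1,2,3,4,5,6,7,8,9,10,12,13}
(Z △ X) ∩ ((Y ∖ X) ∪ (Z' ∪ X)) = {2,3,5,9,10}

{2,3,5,9,10}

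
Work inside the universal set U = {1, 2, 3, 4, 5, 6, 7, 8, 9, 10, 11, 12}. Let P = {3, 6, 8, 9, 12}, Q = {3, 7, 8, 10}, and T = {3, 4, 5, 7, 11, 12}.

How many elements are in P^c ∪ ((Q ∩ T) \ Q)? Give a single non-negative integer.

7

P^c = {1, 2, 4, 5, 7, 10, 11}
Q ∩ T = {3, 7}
(Q ∩ T) \ Q = {}
P^c ∪ ((Q ∩ T) \ Q) = {1, 2, 4, 5, 7, 10, 11}
|P^c ∪ ((Q ∩ T) \ Q)| = 7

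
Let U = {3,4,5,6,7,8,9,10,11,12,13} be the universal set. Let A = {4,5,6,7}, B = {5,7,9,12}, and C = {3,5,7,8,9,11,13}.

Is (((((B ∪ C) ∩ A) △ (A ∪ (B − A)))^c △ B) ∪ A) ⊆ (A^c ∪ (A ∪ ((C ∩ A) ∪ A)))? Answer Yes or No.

Yes

B ∪ C = {3,5,7,8,9,11,12,13}
(B ∪ C) ∩ A = {5,7}
B − A = {9,12}
A ∪ (B − A) = {4,5,6,7,9,12}
((B ∪ C) ∩ A) △ (A ∪ (B − A)) = {4,6,9,12}
(((B ∪ C) ∩ A) △ (A ∪ (B − A)))^c = {3,5,7,8,10,11,13}
(((B ∪ C) ∩ A) △ (A ∪ (B − A)))^c △ B = {3,8,9,10,11,12,13}
((((B ∪ C) ∩ A) △ (A ∪ (B − A)))^c △ B) ∪ A = {3,4,5,6,7,8,9,10,11,12,13}
A^c = {3,8,9,10,11,12,13}
C ∩ A = {5,7}
(C ∩ A) ∪ A = {4,5,6,7}
A ∪ ((C ∩ A) ∪ A) = {4,5,6,7}
A^c ∪ (A ∪ ((C ∩ A) ∪ A)) = {3,4,5,6,7,8,9,10,11,12,13}
Every element of {3,4,5,6,7,8,9,10,11,12,13} is in {3,4,5,6,7,8,9,10,11,12,13}, so ((((B ∪ C) ∩ A) △ (A ∪ (B − A)))^c △ B) ∪ A ⊆ A^c ∪ (A ∪ ((C ∩ A) ∪ A)).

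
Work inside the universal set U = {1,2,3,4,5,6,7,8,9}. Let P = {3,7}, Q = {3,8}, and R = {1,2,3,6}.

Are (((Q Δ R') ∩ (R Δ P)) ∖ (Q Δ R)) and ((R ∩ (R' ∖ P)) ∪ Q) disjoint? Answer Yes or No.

R' = {4,5,7,8,9}
Q Δ R' = {3,4,5,7,9}
R Δ P = {1,2,6,7}
(Q Δ R') ∩ (R Δ P) = {7}
Q Δ R = {1,2,6,8}
((Q Δ R') ∩ (R Δ P)) ∖ (Q Δ R) = {7}
R' ∖ P = {4,5,8,9}
R ∩ (R' ∖ P) = {}
(R ∩ (R' ∖ P)) ∪ Q = {3,8}
{7} and {3,8} share no elements.

Yes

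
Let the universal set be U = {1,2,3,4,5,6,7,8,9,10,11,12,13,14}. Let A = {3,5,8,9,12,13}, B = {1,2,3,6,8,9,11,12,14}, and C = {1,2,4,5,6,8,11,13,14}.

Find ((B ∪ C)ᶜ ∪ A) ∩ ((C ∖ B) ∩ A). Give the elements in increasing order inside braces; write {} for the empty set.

B ∪ C = {1,2,3,4,5,6,8,9,11,12,13,14}
(B ∪ C)ᶜ = {7,10}
(B ∪ C)ᶜ ∪ A = {3,5,7,8,9,10,12,13}
C ∖ B = {4,5,13}
(C ∖ B) ∩ A = {5,13}
((B ∪ C)ᶜ ∪ A) ∩ ((C ∖ B) ∩ A) = {5,13}

{5,13}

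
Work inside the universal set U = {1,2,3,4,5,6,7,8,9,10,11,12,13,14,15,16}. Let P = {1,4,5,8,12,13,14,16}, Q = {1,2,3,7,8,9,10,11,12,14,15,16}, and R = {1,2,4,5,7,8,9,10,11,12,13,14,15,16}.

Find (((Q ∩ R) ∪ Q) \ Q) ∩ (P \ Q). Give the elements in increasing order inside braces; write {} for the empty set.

Q ∩ R = {1,2,7,8,9,10,11,12,14,15,16}
(Q ∩ R) ∪ Q = {1,2,3,7,8,9,10,11,12,14,15,16}
((Q ∩ R) ∪ Q) \ Q = {}
P \ Q = {4,5,13}
(((Q ∩ R) ∪ Q) \ Q) ∩ (P \ Q) = {}

{}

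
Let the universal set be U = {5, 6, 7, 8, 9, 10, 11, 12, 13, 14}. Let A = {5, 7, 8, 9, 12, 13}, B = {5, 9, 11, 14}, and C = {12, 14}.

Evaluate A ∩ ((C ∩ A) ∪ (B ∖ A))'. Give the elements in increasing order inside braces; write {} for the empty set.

{5, 7, 8, 9, 13}

C ∩ A = {12}
B ∖ A = {11, 14}
(C ∩ A) ∪ (B ∖ A) = {11, 12, 14}
((C ∩ A) ∪ (B ∖ A))' = {5, 6, 7, 8, 9, 10, 13}
A ∩ ((C ∩ A) ∪ (B ∖ A))' = {5, 7, 8, 9, 13}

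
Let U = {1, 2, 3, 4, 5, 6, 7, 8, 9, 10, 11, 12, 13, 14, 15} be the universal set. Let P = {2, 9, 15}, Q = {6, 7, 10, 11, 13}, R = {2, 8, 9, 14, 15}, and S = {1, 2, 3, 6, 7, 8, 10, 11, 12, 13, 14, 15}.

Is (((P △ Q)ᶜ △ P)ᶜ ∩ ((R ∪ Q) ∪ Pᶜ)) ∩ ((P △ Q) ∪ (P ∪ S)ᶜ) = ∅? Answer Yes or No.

No

P △ Q = {2, 6, 7, 9, 10, 11, 13, 15}
(P △ Q)ᶜ = {1, 3, 4, 5, 8, 12, 14}
(P △ Q)ᶜ △ P = {1, 2, 3, 4, 5, 8, 9, 12, 14, 15}
((P △ Q)ᶜ △ P)ᶜ = {6, 7, 10, 11, 13}
R ∪ Q = {2, 6, 7, 8, 9, 10, 11, 13, 14, 15}
Pᶜ = {1, 3, 4, 5, 6, 7, 8, 10, 11, 12, 13, 14}
(R ∪ Q) ∪ Pᶜ = {1, 2, 3, 4, 5, 6, 7, 8, 9, 10, 11, 12, 13, 14, 15}
((P △ Q)ᶜ △ P)ᶜ ∩ ((R ∪ Q) ∪ Pᶜ) = {6, 7, 10, 11, 13}
P ∪ S = {1, 2, 3, 6, 7, 8, 9, 10, 11, 12, 13, 14, 15}
(P ∪ S)ᶜ = {4, 5}
(P △ Q) ∪ (P ∪ S)ᶜ = {2, 4, 5, 6, 7, 9, 10, 11, 13, 15}
6 lies in both, so they are not disjoint.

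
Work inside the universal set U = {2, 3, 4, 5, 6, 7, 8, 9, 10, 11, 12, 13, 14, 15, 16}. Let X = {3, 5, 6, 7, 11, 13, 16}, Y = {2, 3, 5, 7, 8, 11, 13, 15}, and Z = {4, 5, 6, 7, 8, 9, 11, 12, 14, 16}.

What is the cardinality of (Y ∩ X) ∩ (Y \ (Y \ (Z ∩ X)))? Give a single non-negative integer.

3

Y ∩ X = {3, 5, 7, 11, 13}
Z ∩ X = {5, 6, 7, 11, 16}
Y \ (Z ∩ X) = {2, 3, 8, 13, 15}
Y \ (Y \ (Z ∩ X)) = {5, 7, 11}
(Y ∩ X) ∩ (Y \ (Y \ (Z ∩ X))) = {5, 7, 11}
|(Y ∩ X) ∩ (Y \ (Y \ (Z ∩ X)))| = 3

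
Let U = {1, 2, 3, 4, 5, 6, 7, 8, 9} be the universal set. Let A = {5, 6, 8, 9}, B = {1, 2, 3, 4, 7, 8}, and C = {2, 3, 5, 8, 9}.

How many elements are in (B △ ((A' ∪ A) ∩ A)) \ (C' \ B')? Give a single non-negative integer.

A' = {1, 2, 3, 4, 7}
A' ∪ A = {1, 2, 3, 4, 5, 6, 7, 8, 9}
(A' ∪ A) ∩ A = {5, 6, 8, 9}
B △ ((A' ∪ A) ∩ A) = {1, 2, 3, 4, 5, 6, 7, 9}
C' = {1, 4, 6, 7}
B' = {5, 6, 9}
C' \ B' = {1, 4, 7}
(B △ ((A' ∪ A) ∩ A)) \ (C' \ B') = {2, 3, 5, 6, 9}
|(B △ ((A' ∪ A) ∩ A)) \ (C' \ B')| = 5

5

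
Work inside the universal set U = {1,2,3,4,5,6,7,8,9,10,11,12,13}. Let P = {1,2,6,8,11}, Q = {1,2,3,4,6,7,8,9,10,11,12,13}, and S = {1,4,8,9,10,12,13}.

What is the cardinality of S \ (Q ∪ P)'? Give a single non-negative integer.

7

Q ∪ P = {1,2,3,4,6,7,8,9,10,11,12,13}
(Q ∪ P)' = {5}
S \ (Q ∪ P)' = {1,4,8,9,10,12,13}
|S \ (Q ∪ P)'| = 7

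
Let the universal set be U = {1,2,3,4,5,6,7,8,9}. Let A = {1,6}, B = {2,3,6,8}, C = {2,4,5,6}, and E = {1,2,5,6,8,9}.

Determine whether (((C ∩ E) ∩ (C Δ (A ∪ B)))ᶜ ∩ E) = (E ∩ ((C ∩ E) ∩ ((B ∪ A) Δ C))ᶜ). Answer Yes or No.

C ∩ E = {2,5,6}
A ∪ B = {1,2,3,6,8}
C Δ (A ∪ B) = {1,3,4,5,8}
(C ∩ E) ∩ (C Δ (A ∪ B)) = {5}
((C ∩ E) ∩ (C Δ (A ∪ B)))ᶜ = {1,2,3,4,6,7,8,9}
((C ∩ E) ∩ (C Δ (A ∪ B)))ᶜ ∩ E = {1,2,6,8,9}
B ∪ A = {1,2,3,6,8}
(B ∪ A) Δ C = {1,3,4,5,8}
(C ∩ E) ∩ ((B ∪ A) Δ C) = {5}
((C ∩ E) ∩ ((B ∪ A) Δ C))ᶜ = {1,2,3,4,6,7,8,9}
E ∩ ((C ∩ E) ∩ ((B ∪ A) Δ C))ᶜ = {1,2,6,8,9}
Both equal {1,2,6,8,9}, so ((C ∩ E) ∩ (C Δ (A ∪ B)))ᶜ ∩ E = E ∩ ((C ∩ E) ∩ ((B ∪ A) Δ C))ᶜ.

Yes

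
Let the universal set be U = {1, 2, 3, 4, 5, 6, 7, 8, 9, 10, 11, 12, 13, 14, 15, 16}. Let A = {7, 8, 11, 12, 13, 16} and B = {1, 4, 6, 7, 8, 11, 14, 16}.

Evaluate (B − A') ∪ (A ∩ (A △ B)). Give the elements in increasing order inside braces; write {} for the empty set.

A' = {1, 2, 3, 4, 5, 6, 9, 10, 14, 15}
B − A' = {7, 8, 11, 16}
A △ B = {1, 4, 6, 12, 13, 14}
A ∩ (A △ B) = {12, 13}
(B − A') ∪ (A ∩ (A △ B)) = {7, 8, 11, 12, 13, 16}

{7, 8, 11, 12, 13, 16}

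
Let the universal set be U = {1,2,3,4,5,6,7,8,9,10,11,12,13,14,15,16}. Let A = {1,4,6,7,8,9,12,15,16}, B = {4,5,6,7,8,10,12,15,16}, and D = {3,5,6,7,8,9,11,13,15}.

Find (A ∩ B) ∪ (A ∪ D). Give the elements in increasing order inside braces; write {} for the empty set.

A ∩ B = {4,6,7,8,12,15,16}
A ∪ D = {1,3,4,5,6,7,8,9,11,12,13,15,16}
(A ∩ B) ∪ (A ∪ D) = {1,3,4,5,6,7,8,9,11,12,13,15,16}

{1,3,4,5,6,7,8,9,11,12,13,15,16}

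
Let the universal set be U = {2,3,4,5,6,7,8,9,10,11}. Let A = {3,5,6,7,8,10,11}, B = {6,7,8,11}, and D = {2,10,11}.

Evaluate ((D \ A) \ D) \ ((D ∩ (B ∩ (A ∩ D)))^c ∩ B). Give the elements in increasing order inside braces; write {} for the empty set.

{}

D \ A = {2}
(D \ A) \ D = {}
A ∩ D = {10,11}
B ∩ (A ∩ D) = {11}
D ∩ (B ∩ (A ∩ D)) = {11}
(D ∩ (B ∩ (A ∩ D)))^c = {2,3,4,5,6,7,8,9,10}
(D ∩ (B ∩ (A ∩ D)))^c ∩ B = {6,7,8}
((D \ A) \ D) \ ((D ∩ (B ∩ (A ∩ D)))^c ∩ B) = {}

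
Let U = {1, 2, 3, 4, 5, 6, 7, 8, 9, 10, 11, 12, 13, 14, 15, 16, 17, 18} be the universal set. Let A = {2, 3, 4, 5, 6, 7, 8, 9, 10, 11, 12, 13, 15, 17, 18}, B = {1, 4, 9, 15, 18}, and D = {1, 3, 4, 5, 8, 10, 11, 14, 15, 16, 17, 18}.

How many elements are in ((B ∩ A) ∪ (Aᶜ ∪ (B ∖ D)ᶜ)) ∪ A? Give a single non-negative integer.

18

B ∩ A = {4, 9, 15, 18}
Aᶜ = {1, 14, 16}
B ∖ D = {9}
(B ∖ D)ᶜ = {1, 2, 3, 4, 5, 6, 7, 8, 10, 11, 12, 13, 14, 15, 16, 17, 18}
Aᶜ ∪ (B ∖ D)ᶜ = {1, 2, 3, 4, 5, 6, 7, 8, 10, 11, 12, 13, 14, 15, 16, 17, 18}
(B ∩ A) ∪ (Aᶜ ∪ (B ∖ D)ᶜ) = {1, 2, 3, 4, 5, 6, 7, 8, 9, 10, 11, 12, 13, 14, 15, 16, 17, 18}
((B ∩ A) ∪ (Aᶜ ∪ (B ∖ D)ᶜ)) ∪ A = {1, 2, 3, 4, 5, 6, 7, 8, 9, 10, 11, 12, 13, 14, 15, 16, 17, 18}
|((B ∩ A) ∪ (Aᶜ ∪ (B ∖ D)ᶜ)) ∪ A| = 18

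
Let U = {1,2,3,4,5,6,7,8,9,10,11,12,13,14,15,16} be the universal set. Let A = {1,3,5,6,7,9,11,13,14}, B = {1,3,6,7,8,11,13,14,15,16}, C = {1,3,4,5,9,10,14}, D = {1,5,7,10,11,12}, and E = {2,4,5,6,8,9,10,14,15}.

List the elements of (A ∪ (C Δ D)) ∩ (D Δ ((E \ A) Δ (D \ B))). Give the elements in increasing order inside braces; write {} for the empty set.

C Δ D = {3,4,7,9,11,12,14}
A ∪ (C Δ D) = {1,3,4,5,6,7,9,11,12,13,14}
E \ A = {2,4,8,10,15}
D \ B = {5,10,12}
(E \ A) Δ (D \ B) = {2,4,5,8,12,15}
D Δ ((E \ A) Δ (D \ B)) = {1,2,4,7,8,10,11,15}
(A ∪ (C Δ D)) ∩ (D Δ ((E \ A) Δ (D \ B))) = {1,4,7,11}

{1,4,7,11}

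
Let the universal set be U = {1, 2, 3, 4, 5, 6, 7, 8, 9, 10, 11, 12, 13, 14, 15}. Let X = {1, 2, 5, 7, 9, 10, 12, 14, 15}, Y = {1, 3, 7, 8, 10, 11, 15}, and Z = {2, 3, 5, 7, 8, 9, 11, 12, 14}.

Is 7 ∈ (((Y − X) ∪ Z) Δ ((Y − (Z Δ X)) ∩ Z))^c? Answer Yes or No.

7 ∈ Y and 7 ∈ X, so 7 ∉ Y − X
7 ∉ (Y − X) and 7 ∈ Z, so 7 ∈ (Y − X) ∪ Z
7 ∈ Z and 7 ∈ X, so 7 ∉ Z Δ X
7 ∈ Y and 7 ∉ (Z Δ X), so 7 ∈ Y − (Z Δ X)
7 ∈ (Y − (Z Δ X)) and 7 ∈ Z, so 7 ∈ (Y − (Z Δ X)) ∩ Z
7 ∈ ((Y − X) ∪ Z) and 7 ∈ ((Y − (Z Δ X)) ∩ Z), so 7 ∉ ((Y − X) ∪ Z) Δ ((Y − (Z Δ X)) ∩ Z)
7 ∈ (((Y − X) ∪ Z) Δ ((Y − (Z Δ X)) ∩ Z))^c since 7 ∉ (((Y − X) ∪ Z) Δ ((Y − (Z Δ X)) ∩ Z))

Yes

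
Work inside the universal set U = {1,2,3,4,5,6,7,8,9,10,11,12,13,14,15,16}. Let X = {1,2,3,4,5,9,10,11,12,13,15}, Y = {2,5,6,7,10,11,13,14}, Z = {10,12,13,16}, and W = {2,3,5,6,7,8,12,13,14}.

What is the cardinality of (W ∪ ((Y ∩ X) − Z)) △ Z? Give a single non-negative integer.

10

Y ∩ X = {2,5,10,11,13}
(Y ∩ X) − Z = {2,5,11}
W ∪ ((Y ∩ X) − Z) = {2,3,5,6,7,8,11,12,13,14}
(W ∪ ((Y ∩ X) − Z)) △ Z = {2,3,5,6,7,8,10,11,14,16}
|(W ∪ ((Y ∩ X) − Z)) △ Z| = 10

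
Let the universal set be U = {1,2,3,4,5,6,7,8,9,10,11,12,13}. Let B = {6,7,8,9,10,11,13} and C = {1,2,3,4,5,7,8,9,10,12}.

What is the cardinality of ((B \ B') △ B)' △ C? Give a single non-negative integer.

3

B' = {1,2,3,4,5,12}
B \ B' = {6,7,8,9,10,11,13}
(B \ B') △ B = {}
((B \ B') △ B)' = {1,2,3,4,5,6,7,8,9,10,11,12,13}
((B \ B') △ B)' △ C = {6,11,13}
|((B \ B') △ B)' △ C| = 3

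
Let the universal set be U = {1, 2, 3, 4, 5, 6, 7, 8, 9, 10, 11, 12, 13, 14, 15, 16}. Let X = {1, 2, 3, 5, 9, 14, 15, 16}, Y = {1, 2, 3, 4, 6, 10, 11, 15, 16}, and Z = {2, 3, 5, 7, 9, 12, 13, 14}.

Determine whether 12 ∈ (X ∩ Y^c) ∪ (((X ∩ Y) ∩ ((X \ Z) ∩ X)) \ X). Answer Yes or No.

12 ∉ Y, so 12 ∈ Y^c
12 ∉ X and 12 ∈ Y^c, so 12 ∉ X ∩ Y^c
12 ∉ X and 12 ∉ Y, so 12 ∉ X ∩ Y
12 ∉ X and 12 ∈ Z, so 12 ∉ X \ Z
12 ∉ (X \ Z) and 12 ∉ X, so 12 ∉ (X \ Z) ∩ X
12 ∉ (X ∩ Y) and 12 ∉ ((X \ Z) ∩ X), so 12 ∉ (X ∩ Y) ∩ ((X \ Z) ∩ X)
12 ∉ ((X ∩ Y) ∩ ((X \ Z) ∩ X)) and 12 ∉ X, so 12 ∉ ((X ∩ Y) ∩ ((X \ Z) ∩ X)) \ X
12 ∉ (X ∩ Y^c) and 12 ∉ (((X ∩ Y) ∩ ((X \ Z) ∩ X)) \ X), so 12 ∉ (X ∩ Y^c) ∪ (((X ∩ Y) ∩ ((X \ Z) ∩ X)) \ X)

No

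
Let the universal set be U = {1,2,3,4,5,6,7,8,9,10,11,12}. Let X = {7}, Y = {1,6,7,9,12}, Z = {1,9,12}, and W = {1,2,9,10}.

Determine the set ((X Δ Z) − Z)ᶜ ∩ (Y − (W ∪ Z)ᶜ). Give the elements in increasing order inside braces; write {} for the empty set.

X Δ Z = {1,7,9,12}
(X Δ Z) − Z = {7}
((X Δ Z) − Z)ᶜ = {1,2,3,4,5,6,8,9,10,11,12}
W ∪ Z = {1,2,9,10,12}
(W ∪ Z)ᶜ = {3,4,5,6,7,8,11}
Y − (W ∪ Z)ᶜ = {1,9,12}
((X Δ Z) − Z)ᶜ ∩ (Y − (W ∪ Z)ᶜ) = {1,9,12}

{1,9,12}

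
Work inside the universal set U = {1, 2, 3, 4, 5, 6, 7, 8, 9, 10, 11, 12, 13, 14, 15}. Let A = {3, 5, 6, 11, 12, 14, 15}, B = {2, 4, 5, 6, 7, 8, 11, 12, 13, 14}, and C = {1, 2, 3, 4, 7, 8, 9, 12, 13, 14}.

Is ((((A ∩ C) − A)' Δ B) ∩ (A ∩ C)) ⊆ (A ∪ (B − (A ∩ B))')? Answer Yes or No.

Yes

A ∩ C = {3, 12, 14}
(A ∩ C) − A = {}
((A ∩ C) − A)' = {1, 2, 3, 4, 5, 6, 7, 8, 9, 10, 11, 12, 13, 14, 15}
((A ∩ C) − A)' Δ B = {1, 3, 9, 10, 15}
(((A ∩ C) − A)' Δ B) ∩ (A ∩ C) = {3}
A ∩ B = {5, 6, 11, 12, 14}
B − (A ∩ B) = {2, 4, 7, 8, 13}
(B − (A ∩ B))' = {1, 3, 5, 6, 9, 10, 11, 12, 14, 15}
A ∪ (B − (A ∩ B))' = {1, 3, 5, 6, 9, 10, 11, 12, 14, 15}
Every element of {3} is in {1, 3, 5, 6, 9, 10, 11, 12, 14, 15}, so (((A ∩ C) − A)' Δ B) ∩ (A ∩ C) ⊆ A ∪ (B − (A ∩ B))'.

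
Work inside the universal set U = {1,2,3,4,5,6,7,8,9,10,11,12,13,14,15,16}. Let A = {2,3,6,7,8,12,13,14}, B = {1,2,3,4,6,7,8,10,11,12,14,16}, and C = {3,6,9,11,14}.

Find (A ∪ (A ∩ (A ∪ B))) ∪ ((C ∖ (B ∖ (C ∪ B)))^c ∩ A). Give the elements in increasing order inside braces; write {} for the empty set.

{2,3,6,7,8,12,13,14}

A ∪ B = {1,2,3,4,6,7,8,10,11,12,13,14,16}
A ∩ (A ∪ B) = {2,3,6,7,8,12,13,14}
A ∪ (A ∩ (A ∪ B)) = {2,3,6,7,8,12,13,14}
C ∪ B = {1,2,3,4,6,7,8,9,10,11,12,14,16}
B ∖ (C ∪ B) = {}
C ∖ (B ∖ (C ∪ B)) = {3,6,9,11,14}
(C ∖ (B ∖ (C ∪ B)))^c = {1,2,4,5,7,8,10,12,13,15,16}
(C ∖ (B ∖ (C ∪ B)))^c ∩ A = {2,7,8,12,13}
(A ∪ (A ∩ (A ∪ B))) ∪ ((C ∖ (B ∖ (C ∪ B)))^c ∩ A) = {2,3,6,7,8,12,13,14}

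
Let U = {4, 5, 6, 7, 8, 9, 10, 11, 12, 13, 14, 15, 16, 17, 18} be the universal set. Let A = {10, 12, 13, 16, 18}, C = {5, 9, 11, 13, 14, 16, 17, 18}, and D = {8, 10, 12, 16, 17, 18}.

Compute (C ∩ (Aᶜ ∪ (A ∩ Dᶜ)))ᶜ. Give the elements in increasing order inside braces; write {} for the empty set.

Aᶜ = {4, 5, 6, 7, 8, 9, 11, 14, 15, 17}
Dᶜ = {4, 5, 6, 7, 9, 11, 13, 14, 15}
A ∩ Dᶜ = {13}
Aᶜ ∪ (A ∩ Dᶜ) = {4, 5, 6, 7, 8, 9, 11, 13, 14, 15, 17}
C ∩ (Aᶜ ∪ (A ∩ Dᶜ)) = {5, 9, 11, 13, 14, 17}
(C ∩ (Aᶜ ∪ (A ∩ Dᶜ)))ᶜ = {4, 6, 7, 8, 10, 12, 15, 16, 18}

{4, 6, 7, 8, 10, 12, 15, 16, 18}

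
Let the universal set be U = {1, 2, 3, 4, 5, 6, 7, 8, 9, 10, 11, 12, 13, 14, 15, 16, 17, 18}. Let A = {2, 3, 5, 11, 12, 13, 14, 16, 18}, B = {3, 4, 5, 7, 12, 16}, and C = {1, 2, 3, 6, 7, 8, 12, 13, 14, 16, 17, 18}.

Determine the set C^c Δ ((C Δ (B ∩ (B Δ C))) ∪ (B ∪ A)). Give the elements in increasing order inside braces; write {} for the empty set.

C^c = {4, 5, 9, 10, 11, 15}
B Δ C = {1, 2, 4, 5, 6, 8, 13, 14, 17, 18}
B ∩ (B Δ C) = {4, 5}
C Δ (B ∩ (B Δ C)) = {1, 2, 3, 4, 5, 6, 7, 8, 12, 13, 14, 16, 17, 18}
B ∪ A = {2, 3, 4, 5, 7, 11, 12, 13, 14, 16, 18}
(C Δ (B ∩ (B Δ C))) ∪ (B ∪ A) = {1, 2, 3, 4, 5, 6, 7, 8, 11, 12, 13, 14, 16, 17, 18}
C^c Δ ((C Δ (B ∩ (B Δ C))) ∪ (B ∪ A)) = {1, 2, 3, 6, 7, 8, 9, 10, 12, 13, 14, 15, 16, 17, 18}

{1, 2, 3, 6, 7, 8, 9, 10, 12, 13, 14, 15, 16, 17, 18}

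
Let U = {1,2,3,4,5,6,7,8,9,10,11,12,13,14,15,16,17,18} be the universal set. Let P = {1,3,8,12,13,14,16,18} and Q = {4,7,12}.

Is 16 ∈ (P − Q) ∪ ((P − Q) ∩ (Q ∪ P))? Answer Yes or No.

16 ∈ P and 16 ∉ Q, so 16 ∈ P − Q
16 ∈ P and 16 ∉ Q, so 16 ∈ P − Q
16 ∉ Q and 16 ∈ P, so 16 ∈ Q ∪ P
16 ∈ (P − Q) and 16 ∈ (Q ∪ P), so 16 ∈ (P − Q) ∩ (Q ∪ P)
16 ∈ (P − Q) and 16 ∈ ((P − Q) ∩ (Q ∪ P)), so 16 ∈ (P − Q) ∪ ((P − Q) ∩ (Q ∪ P))

Yes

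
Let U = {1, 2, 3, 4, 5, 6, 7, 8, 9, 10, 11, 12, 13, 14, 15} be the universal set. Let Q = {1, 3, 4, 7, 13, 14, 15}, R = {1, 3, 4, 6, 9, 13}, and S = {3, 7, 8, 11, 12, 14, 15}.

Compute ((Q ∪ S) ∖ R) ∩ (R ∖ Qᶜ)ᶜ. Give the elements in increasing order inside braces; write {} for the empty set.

{7, 8, 11, 12, 14, 15}

Q ∪ S = {1, 3, 4, 7, 8, 11, 12, 13, 14, 15}
(Q ∪ S) ∖ R = {7, 8, 11, 12, 14, 15}
Qᶜ = {2, 5, 6, 8, 9, 10, 11, 12}
R ∖ Qᶜ = {1, 3, 4, 13}
(R ∖ Qᶜ)ᶜ = {2, 5, 6, 7, 8, 9, 10, 11, 12, 14, 15}
((Q ∪ S) ∖ R) ∩ (R ∖ Qᶜ)ᶜ = {7, 8, 11, 12, 14, 15}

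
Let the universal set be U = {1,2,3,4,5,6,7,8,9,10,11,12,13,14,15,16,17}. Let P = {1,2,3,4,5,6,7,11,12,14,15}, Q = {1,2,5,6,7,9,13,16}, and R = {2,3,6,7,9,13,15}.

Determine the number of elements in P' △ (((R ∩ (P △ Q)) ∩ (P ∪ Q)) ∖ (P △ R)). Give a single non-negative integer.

P' = {8,9,10,13,16,17}
P △ Q = {3,4,9,11,12,13,14,15,16}
R ∩ (P △ Q) = {3,9,13,15}
P ∪ Q = {1,2,3,4,5,6,7,9,11,12,13,14,15,16}
(R ∩ (P △ Q)) ∩ (P ∪ Q) = {3,9,13,15}
P △ R = {1,4,5,9,11,12,13,14}
((R ∩ (P △ Q)) ∩ (P ∪ Q)) ∖ (P △ R) = {3,15}
P' △ (((R ∩ (P △ Q)) ∩ (P ∪ Q)) ∖ (P △ R)) = {3,8,9,10,13,15,16,17}
|P' △ (((R ∩ (P △ Q)) ∩ (P ∪ Q)) ∖ (P △ R))| = 8

8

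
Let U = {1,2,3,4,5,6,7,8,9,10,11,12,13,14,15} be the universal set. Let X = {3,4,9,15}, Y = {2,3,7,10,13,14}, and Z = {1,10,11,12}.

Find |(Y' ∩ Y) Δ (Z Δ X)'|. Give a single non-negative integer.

Y' = {1,4,5,6,8,9,11,12,15}
Y' ∩ Y = {}
Z Δ X = {1,3,4,9,10,11,12,15}
(Z Δ X)' = {2,5,6,7,8,13,14}
(Y' ∩ Y) Δ (Z Δ X)' = {2,5,6,7,8,13,14}
|(Y' ∩ Y) Δ (Z Δ X)'| = 7

7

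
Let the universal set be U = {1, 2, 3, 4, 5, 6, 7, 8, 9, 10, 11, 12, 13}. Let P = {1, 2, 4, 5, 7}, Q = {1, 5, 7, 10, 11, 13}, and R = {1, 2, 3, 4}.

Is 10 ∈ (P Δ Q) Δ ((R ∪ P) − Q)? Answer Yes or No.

10 ∉ P and 10 ∈ Q, so 10 ∈ P Δ Q
10 ∉ R and 10 ∉ P, so 10 ∉ R ∪ P
10 ∉ (R ∪ P) and 10 ∈ Q, so 10 ∉ (R ∪ P) − Q
10 ∈ (P Δ Q) and 10 ∉ ((R ∪ P) − Q), so 10 ∈ (P Δ Q) Δ ((R ∪ P) − Q)

Yes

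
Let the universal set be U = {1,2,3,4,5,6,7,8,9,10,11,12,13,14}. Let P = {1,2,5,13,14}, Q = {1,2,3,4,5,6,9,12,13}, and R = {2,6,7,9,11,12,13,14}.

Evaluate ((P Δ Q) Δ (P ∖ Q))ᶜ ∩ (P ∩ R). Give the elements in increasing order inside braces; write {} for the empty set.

P Δ Q = {3,4,6,9,12,14}
P ∖ Q = {14}
(P Δ Q) Δ (P ∖ Q) = {3,4,6,9,12}
((P Δ Q) Δ (P ∖ Q))ᶜ = {1,2,5,7,8,10,11,13,14}
P ∩ R = {2,13,14}
((P Δ Q) Δ (P ∖ Q))ᶜ ∩ (P ∩ R) = {2,13,14}

{2,13,14}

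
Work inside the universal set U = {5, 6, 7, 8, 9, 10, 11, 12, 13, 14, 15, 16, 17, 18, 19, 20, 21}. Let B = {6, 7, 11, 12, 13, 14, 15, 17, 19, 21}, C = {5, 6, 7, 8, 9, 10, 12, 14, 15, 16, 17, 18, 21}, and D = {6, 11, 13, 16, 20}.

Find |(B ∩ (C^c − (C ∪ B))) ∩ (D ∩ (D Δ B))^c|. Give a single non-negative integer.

C^c = {11, 13, 19, 20}
C ∪ B = {5, 6, 7, 8, 9, 10, 11, 12, 13, 14, 15, 16, 17, 18, 19, 21}
C^c − (C ∪ B) = {20}
B ∩ (C^c − (C ∪ B)) = {}
D Δ B = {7, 12, 14, 15, 16, 17, 19, 20, 21}
D ∩ (D Δ B) = {16, 20}
(D ∩ (D Δ B))^c = {5, 6, 7, 8, 9, 10, 11, 12, 13, 14, 15, 17, 18, 19, 21}
(B ∩ (C^c − (C ∪ B))) ∩ (D ∩ (D Δ B))^c = {}
|(B ∩ (C^c − (C ∪ B))) ∩ (D ∩ (D Δ B))^c| = 0

0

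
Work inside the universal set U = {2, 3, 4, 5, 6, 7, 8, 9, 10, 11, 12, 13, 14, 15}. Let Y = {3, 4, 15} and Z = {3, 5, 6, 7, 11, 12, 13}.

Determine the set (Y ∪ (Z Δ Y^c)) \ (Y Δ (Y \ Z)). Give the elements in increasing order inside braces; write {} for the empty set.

Y^c = {2, 5, 6, 7, 8, 9, 10, 11, 12, 13, 14}
Z Δ Y^c = {2, 3, 8, 9, 10, 14}
Y ∪ (Z Δ Y^c) = {2, 3, 4, 8, 9, 10, 14, 15}
Y \ Z = {4, 15}
Y Δ (Y \ Z) = {3}
(Y ∪ (Z Δ Y^c)) \ (Y Δ (Y \ Z)) = {2, 4, 8, 9, 10, 14, 15}

{2, 4, 8, 9, 10, 14, 15}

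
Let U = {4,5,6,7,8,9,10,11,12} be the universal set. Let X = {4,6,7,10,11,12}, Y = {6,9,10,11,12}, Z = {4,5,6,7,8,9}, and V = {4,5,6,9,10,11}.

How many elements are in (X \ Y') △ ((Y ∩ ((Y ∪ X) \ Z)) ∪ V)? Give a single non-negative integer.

Y' = {4,5,7,8}
X \ Y' = {6,10,11,12}
Y ∪ X = {4,6,7,9,10,11,12}
(Y ∪ X) \ Z = {10,11,12}
Y ∩ ((Y ∪ X) \ Z) = {10,11,12}
(Y ∩ ((Y ∪ X) \ Z)) ∪ V = {4,5,6,9,10,11,12}
(X \ Y') △ ((Y ∩ ((Y ∪ X) \ Z)) ∪ V) = {4,5,9}
|(X \ Y') △ ((Y ∩ ((Y ∪ X) \ Z)) ∪ V)| = 3

3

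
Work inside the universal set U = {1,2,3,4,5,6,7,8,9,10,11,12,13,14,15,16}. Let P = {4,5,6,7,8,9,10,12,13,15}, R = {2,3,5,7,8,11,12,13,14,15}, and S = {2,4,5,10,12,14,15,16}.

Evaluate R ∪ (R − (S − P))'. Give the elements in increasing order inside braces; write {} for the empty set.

S − P = {2,14,16}
R − (S − P) = {3,5,7,8,11,12,13,15}
(R − (S − P))' = {1,2,4,6,9,10,14,16}
R ∪ (R − (S − P))' = {1,2,3,4,5,6,7,8,9,10,11,12,13,14,15,16}

{1,2,3,4,5,6,7,8,9,10,11,12,13,14,15,16}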